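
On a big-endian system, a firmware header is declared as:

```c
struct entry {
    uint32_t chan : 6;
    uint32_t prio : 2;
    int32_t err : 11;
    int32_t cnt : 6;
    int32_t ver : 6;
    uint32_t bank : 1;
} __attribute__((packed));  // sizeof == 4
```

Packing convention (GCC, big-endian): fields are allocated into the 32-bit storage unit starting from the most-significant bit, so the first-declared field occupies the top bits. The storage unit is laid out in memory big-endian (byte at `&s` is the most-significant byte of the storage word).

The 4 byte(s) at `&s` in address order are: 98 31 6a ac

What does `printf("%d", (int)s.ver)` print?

22

[0]=0x98 [1]=0x31 [2]=0x6a [3]=0xac (big-endian) → word 0x98316aac
chan [26+:6] = (word>>26) & 0x3f = 38
prio [24+:2] = (word>>24) & 0x3 = 0
err [13+:11] = (word>>13) & 0x7ff = 395
cnt [7+:6] = (word>>7) & 0x3f = 21
ver [1+:6] = (word>>1) & 0x3f = 22  ←
bank [0+:1] = (word>>0) & 0x1 = 0
ver signed 6b, MSB=0: value = 22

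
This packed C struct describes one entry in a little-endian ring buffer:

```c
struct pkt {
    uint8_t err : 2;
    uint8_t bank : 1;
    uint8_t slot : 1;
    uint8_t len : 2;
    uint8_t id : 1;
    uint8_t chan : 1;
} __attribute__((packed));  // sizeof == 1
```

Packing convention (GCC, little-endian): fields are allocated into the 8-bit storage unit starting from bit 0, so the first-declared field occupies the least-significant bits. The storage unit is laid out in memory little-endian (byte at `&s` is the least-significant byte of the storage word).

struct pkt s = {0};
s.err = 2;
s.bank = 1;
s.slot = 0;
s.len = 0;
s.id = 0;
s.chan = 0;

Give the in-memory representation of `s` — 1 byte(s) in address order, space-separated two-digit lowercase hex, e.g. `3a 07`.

06

[0+:2] err=2 & 0x3 = 0x2; word=0x02
[2+:1] bank=1 & 0x1 = 0x1; word=0x06
[3+:1] slot=0 & 0x1 = 0x0; word=0x06
[4+:2] len=0 & 0x3 = 0x0; word=0x06
[6+:1] id=0 & 0x1 = 0x0; word=0x06
[7+:1] chan=0 & 0x1 = 0x0; word=0x06
word = 0x06 → little-endian bytes:
  [0]=0x06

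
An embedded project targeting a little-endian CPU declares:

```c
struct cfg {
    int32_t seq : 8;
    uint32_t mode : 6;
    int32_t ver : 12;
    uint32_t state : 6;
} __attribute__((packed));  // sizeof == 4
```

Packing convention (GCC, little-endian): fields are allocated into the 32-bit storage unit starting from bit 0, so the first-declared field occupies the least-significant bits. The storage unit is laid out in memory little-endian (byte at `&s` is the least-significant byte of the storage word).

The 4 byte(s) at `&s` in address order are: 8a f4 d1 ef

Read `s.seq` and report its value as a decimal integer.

[0]=0x8a [1]=0xf4 [2]=0xd1 [3]=0xef (little-endian) → word 0xefd1f48a
seq:8 @ bit 0 → (0xefd1f48a>>0)&0xff = 0x8a  ←
mode:6 @ bit 8 → (0xefd1f48a>>8)&0x3f = 0x34
ver:12 @ bit 14 → (0xefd1f48a>>14)&0xfff = 0xf47
state:6 @ bit 26 → (0xefd1f48a>>26)&0x3f = 0x3b
seq signed 8b, MSB=1: 138 - 256 = -118

-118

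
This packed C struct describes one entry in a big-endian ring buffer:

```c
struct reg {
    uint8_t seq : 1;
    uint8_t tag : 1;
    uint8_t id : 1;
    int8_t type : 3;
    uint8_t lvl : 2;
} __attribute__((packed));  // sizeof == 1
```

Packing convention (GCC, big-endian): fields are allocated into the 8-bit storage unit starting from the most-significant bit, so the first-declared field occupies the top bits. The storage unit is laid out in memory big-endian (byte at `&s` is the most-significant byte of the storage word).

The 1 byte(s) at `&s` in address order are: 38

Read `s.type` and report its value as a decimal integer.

-2

[0]=0x38 (big-endian) → word 0x38
seq [7+:1] = (word>>7) & 0x1 = 0
tag [6+:1] = (word>>6) & 0x1 = 0
id [5+:1] = (word>>5) & 0x1 = 1
type [2+:3] = (word>>2) & 0x7 = 6  ←
lvl [0+:2] = (word>>0) & 0x3 = 0
type signed 3b, MSB=1: 6 - 8 = -2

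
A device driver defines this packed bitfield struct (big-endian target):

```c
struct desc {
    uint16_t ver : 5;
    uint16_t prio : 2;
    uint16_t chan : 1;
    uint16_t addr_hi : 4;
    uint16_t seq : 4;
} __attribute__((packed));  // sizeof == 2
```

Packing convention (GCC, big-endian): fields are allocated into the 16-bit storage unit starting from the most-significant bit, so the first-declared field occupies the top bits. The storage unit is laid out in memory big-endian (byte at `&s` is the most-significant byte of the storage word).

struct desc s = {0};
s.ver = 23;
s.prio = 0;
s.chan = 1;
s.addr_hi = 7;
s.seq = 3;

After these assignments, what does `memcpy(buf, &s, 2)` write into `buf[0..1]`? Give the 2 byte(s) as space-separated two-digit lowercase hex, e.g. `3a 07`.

ver (5b) val=23 bits=0x17 at bit 11: 0xb800
prio (2b) val=0 bits=0x0 at bit 9: 0xb800
chan (1b) val=1 bits=0x1 at bit 8: 0xb900
addr_hi (4b) val=7 bits=0x7 at bit 4: 0xb970
seq (4b) val=3 bits=0x3 at bit 0: 0xb973
word = 0xb973 → big-endian bytes:
  [0]=0xb9  [1]=0x73

b9 73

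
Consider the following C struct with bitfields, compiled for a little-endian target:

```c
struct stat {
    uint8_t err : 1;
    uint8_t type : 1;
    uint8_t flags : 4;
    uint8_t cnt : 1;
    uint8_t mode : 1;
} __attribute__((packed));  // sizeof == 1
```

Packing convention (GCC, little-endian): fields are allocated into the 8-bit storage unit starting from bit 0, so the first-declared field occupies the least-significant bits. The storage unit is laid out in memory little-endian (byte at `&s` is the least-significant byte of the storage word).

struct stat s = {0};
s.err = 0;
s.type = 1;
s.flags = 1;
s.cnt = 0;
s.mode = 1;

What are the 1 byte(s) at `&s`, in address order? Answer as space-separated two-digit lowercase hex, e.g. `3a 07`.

86

err:1 = 0 → 0x0 << 0 → word 0x00
type:1 = 1 → 0x1 << 1 → word 0x02
flags:4 = 1 → 0x1 << 2 → word 0x06
cnt:1 = 0 → 0x0 << 6 → word 0x06
mode:1 = 1 → 0x1 << 7 → word 0x86
word = 0x86 → little-endian bytes:
  [0]=0x86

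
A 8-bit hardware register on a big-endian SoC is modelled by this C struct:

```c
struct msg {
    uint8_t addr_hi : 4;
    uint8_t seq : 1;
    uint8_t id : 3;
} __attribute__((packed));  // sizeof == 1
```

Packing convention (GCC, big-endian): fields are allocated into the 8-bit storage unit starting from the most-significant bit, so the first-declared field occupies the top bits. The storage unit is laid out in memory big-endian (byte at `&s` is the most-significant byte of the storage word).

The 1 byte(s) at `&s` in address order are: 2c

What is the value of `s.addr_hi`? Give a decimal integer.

[0]=0x2c (big-endian) → word 0x2c
addr_hi [4+:4] = (word>>4) & 0xf = 2  ←
seq [3+:1] = (word>>3) & 0x1 = 1
id [0+:3] = (word>>0) & 0x7 = 4

2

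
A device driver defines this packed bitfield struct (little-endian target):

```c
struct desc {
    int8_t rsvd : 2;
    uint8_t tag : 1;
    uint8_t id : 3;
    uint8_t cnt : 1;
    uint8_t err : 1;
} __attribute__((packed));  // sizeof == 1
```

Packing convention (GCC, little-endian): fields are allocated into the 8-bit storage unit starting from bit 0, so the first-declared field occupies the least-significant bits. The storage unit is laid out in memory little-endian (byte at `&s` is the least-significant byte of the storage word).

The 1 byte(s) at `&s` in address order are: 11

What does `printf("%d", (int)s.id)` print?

[0]=0x11 (little-endian) → word 0x11
rsvd:2 @ bit 0 → (0x11>>0)&0x3 = 0x1
tag:1 @ bit 2 → (0x11>>2)&0x1 = 0x0
id:3 @ bit 3 → (0x11>>3)&0x7 = 0x2  ←
cnt:1 @ bit 6 → (0x11>>6)&0x1 = 0x0
err:1 @ bit 7 → (0x11>>7)&0x1 = 0x0

2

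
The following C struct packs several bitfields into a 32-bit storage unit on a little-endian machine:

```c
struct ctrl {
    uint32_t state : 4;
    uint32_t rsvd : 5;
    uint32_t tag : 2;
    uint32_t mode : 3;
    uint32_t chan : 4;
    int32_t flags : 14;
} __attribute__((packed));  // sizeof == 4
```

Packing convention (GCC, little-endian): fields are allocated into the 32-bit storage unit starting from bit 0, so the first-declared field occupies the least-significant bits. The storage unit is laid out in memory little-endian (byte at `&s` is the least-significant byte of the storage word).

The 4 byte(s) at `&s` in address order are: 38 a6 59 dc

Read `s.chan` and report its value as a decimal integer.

[0]=0x38 [1]=0xa6 [2]=0x59 [3]=0xdc (little-endian) → word 0xdc59a638
state:4 @ bit 0 → (0xdc59a638>>0)&0xf = 0x8
rsvd:5 @ bit 4 → (0xdc59a638>>4)&0x1f = 0x3
tag:2 @ bit 9 → (0xdc59a638>>9)&0x3 = 0x3
mode:3 @ bit 11 → (0xdc59a638>>11)&0x7 = 0x4
chan:4 @ bit 14 → (0xdc59a638>>14)&0xf = 0x6  ←
flags:14 @ bit 18 → (0xdc59a638>>18)&0x3fff = 0x3716

6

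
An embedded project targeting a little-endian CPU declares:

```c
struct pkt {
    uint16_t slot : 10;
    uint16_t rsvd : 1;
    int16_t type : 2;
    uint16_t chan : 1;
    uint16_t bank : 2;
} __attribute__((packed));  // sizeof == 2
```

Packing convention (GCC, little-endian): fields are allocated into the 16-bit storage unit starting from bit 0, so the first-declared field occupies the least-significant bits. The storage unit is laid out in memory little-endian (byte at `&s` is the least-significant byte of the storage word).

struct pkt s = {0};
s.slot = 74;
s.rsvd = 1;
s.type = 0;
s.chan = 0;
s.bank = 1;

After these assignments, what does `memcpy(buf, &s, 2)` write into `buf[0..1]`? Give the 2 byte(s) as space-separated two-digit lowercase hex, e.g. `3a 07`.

4a 44

slot:10 = 74 → 0x4a << 0 → word 0x004a
rsvd:1 = 1 → 0x1 << 10 → word 0x044a
type:2 = 0 → 0x0 << 11 → word 0x044a
chan:1 = 0 → 0x0 << 13 → word 0x044a
bank:2 = 1 → 0x1 << 14 → word 0x444a
word = 0x444a → little-endian bytes:
  [0]=0x4a  [1]=0x44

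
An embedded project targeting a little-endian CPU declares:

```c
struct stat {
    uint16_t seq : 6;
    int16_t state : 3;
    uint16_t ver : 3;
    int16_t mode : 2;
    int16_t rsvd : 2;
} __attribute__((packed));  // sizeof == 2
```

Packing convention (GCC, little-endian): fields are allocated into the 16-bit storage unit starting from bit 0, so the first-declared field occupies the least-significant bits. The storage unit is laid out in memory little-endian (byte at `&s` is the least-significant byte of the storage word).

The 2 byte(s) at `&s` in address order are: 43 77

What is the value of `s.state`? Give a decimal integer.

[0]=0x43 [1]=0x77 (little-endian) → word 0x7743
seq [0+:6] = (word>>0) & 0x3f = 3
state [6+:3] = (word>>6) & 0x7 = 5  ←
ver [9+:3] = (word>>9) & 0x7 = 3
mode [12+:2] = (word>>12) & 0x3 = 3
rsvd [14+:2] = (word>>14) & 0x3 = 1
state signed 3b, MSB=1: 5 - 8 = -3

-3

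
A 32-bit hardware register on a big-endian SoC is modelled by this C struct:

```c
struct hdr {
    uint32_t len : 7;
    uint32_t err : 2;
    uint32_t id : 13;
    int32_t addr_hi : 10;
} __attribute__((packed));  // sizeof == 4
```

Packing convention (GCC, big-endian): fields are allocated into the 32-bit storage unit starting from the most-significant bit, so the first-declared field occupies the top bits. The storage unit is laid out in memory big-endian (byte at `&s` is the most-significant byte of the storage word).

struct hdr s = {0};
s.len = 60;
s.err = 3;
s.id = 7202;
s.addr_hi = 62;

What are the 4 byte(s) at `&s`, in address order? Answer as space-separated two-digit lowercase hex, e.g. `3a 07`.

79 f0 88 3e

len:7 = 60 → 0x3c << 25 → word 0x78000000
err:2 = 3 → 0x3 << 23 → word 0x79800000
id:13 = 7202 → 0x1c22 << 10 → word 0x79f08800
addr_hi:10 = 62 → 0x3e << 0 → word 0x79f0883e
word = 0x79f0883e → big-endian bytes:
  [0]=0x79  [1]=0xf0  [2]=0x88  [3]=0x3e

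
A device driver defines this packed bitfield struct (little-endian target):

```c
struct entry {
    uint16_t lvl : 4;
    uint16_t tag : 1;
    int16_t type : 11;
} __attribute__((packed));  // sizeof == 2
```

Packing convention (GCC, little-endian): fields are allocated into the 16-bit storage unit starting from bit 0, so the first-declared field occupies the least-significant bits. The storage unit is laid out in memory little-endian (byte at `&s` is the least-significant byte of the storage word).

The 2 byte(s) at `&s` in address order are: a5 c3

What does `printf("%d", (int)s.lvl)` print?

[0]=0xa5 [1]=0xc3 (little-endian) → word 0xc3a5
lvl [0+:4] = (word>>0) & 0xf = 5  ←
tag [4+:1] = (word>>4) & 0x1 = 0
type [5+:11] = (word>>5) & 0x7ff = 1565

5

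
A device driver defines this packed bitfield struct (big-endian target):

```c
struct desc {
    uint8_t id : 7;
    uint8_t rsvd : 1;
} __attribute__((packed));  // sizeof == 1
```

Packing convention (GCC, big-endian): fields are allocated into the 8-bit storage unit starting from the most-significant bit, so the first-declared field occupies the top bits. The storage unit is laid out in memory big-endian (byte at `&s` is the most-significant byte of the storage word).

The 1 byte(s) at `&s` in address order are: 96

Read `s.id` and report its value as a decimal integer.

75

[0]=0x96 (big-endian) → word 0x96
id [1+:7] = (word>>1) & 0x7f = 75  ←
rsvd [0+:1] = (word>>0) & 0x1 = 0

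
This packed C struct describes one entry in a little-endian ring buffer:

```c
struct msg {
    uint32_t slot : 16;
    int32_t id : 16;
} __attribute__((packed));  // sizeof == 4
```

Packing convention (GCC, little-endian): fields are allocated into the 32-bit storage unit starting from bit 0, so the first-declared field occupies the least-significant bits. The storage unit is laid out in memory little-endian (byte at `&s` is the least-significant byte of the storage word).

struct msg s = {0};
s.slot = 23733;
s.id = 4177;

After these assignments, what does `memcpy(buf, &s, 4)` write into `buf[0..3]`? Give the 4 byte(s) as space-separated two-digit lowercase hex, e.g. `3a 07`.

[0+:16] slot=23733 & 0xffff = 0x5cb5; word=0x00005cb5
[16+:16] id=4177 & 0xffff = 0x1051; word=0x10515cb5
word = 0x10515cb5 → little-endian bytes:
  [0]=0xb5  [1]=0x5c  [2]=0x51  [3]=0x10

b5 5c 51 10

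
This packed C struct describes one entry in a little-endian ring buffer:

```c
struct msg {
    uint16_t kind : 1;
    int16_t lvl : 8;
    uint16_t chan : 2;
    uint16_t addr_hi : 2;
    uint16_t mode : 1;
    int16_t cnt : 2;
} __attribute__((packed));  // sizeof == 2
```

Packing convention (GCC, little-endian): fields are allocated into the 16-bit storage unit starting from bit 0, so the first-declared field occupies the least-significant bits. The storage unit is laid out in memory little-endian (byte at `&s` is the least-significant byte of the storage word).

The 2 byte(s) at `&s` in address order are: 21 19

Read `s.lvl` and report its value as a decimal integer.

[0]=0x21 [1]=0x19 (little-endian) → word 0x1921
kind:1 @ bit 0 → (0x1921>>0)&0x1 = 0x1
lvl:8 @ bit 1 → (0x1921>>1)&0xff = 0x90  ←
chan:2 @ bit 9 → (0x1921>>9)&0x3 = 0x0
addr_hi:2 @ bit 11 → (0x1921>>11)&0x3 = 0x3
mode:1 @ bit 13 → (0x1921>>13)&0x1 = 0x0
cnt:2 @ bit 14 → (0x1921>>14)&0x3 = 0x0
lvl signed 8b, MSB=1: 144 - 256 = -112

-112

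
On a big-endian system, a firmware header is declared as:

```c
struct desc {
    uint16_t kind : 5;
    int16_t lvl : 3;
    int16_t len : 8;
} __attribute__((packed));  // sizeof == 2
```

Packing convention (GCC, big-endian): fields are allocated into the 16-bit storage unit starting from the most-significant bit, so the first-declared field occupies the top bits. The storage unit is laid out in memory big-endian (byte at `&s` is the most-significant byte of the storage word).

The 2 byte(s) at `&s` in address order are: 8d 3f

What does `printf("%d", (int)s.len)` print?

[0]=0x8d [1]=0x3f (big-endian) → word 0x8d3f
kind:5 @ bit 11 → (0x8d3f>>11)&0x1f = 0x11
lvl:3 @ bit 8 → (0x8d3f>>8)&0x7 = 0x5
len:8 @ bit 0 → (0x8d3f>>0)&0xff = 0x3f  ←
len signed 8b, MSB=0: value = 63

63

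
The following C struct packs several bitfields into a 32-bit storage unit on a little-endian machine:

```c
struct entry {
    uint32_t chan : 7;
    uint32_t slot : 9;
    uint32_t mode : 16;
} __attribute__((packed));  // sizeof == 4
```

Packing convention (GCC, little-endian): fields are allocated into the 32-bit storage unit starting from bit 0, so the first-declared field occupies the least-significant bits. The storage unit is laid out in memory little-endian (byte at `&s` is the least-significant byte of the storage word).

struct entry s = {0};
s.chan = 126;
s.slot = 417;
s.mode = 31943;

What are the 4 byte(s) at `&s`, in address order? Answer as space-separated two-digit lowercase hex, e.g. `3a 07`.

chan:7 = 126 → 0x7e << 0 → word 0x0000007e
slot:9 = 417 → 0x1a1 << 7 → word 0x0000d0fe
mode:16 = 31943 → 0x7cc7 << 16 → word 0x7cc7d0fe
word = 0x7cc7d0fe → little-endian bytes:
  [0]=0xfe  [1]=0xd0  [2]=0xc7  [3]=0x7c

fe d0 c7 7c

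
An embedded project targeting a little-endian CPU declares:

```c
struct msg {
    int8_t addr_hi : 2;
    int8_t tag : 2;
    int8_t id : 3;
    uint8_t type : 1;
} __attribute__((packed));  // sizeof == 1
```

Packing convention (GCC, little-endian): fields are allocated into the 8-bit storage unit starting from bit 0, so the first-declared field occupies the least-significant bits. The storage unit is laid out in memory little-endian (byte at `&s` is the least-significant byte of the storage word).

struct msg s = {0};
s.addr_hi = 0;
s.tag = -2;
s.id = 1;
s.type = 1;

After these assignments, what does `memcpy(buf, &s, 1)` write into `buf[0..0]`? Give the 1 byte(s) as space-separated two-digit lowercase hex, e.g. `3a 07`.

addr_hi:2 = 0 → 0x0 << 0 → word 0x00
tag:2 = -2 → 0x2 << 2 → word 0x08
id:3 = 1 → 0x1 << 4 → word 0x18
type:1 = 1 → 0x1 << 7 → word 0x98
word = 0x98 → little-endian bytes:
  [0]=0x98

98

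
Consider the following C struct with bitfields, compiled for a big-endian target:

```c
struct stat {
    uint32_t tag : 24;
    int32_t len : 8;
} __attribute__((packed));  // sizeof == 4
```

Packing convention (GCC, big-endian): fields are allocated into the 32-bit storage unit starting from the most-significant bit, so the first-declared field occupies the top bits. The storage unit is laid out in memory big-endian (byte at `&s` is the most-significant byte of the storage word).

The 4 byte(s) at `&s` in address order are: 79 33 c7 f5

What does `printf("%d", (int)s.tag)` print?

7943111

[0]=0x79 [1]=0x33 [2]=0xc7 [3]=0xf5 (big-endian) → word 0x7933c7f5
tag [8+:24] = (word>>8) & 0xffffff = 7943111  ←
len [0+:8] = (word>>0) & 0xff = 245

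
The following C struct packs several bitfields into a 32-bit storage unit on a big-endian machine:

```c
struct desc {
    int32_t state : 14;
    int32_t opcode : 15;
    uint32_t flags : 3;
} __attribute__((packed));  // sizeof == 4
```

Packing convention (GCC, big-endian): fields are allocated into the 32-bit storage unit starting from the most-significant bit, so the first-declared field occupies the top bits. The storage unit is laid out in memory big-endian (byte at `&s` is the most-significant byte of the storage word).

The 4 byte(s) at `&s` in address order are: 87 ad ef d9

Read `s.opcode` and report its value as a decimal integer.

[0]=0x87 [1]=0xad [2]=0xef [3]=0xd9 (big-endian) → word 0x87adefd9
state:14 @ bit 18 → (0x87adefd9>>18)&0x3fff = 0x21eb
opcode:15 @ bit 3 → (0x87adefd9>>3)&0x7fff = 0x3dfb  ←
flags:3 @ bit 0 → (0x87adefd9>>0)&0x7 = 0x1
opcode signed 15b, MSB=0: value = 15867

15867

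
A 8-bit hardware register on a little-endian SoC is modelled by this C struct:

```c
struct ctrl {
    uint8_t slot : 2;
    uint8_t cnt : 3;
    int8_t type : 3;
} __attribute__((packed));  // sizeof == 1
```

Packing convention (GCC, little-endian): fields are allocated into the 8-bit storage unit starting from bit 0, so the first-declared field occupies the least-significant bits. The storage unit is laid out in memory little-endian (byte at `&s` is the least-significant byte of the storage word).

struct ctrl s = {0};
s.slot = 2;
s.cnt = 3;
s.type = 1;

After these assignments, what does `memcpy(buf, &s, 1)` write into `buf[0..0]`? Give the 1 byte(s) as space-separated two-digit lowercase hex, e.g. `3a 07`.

slot (2b) val=2 bits=0x2 at bit 0: 0x02
cnt (3b) val=3 bits=0x3 at bit 2: 0x0e
type (3b) val=1 bits=0x1 at bit 5: 0x2e
word = 0x2e → little-endian bytes:
  [0]=0x2e

2e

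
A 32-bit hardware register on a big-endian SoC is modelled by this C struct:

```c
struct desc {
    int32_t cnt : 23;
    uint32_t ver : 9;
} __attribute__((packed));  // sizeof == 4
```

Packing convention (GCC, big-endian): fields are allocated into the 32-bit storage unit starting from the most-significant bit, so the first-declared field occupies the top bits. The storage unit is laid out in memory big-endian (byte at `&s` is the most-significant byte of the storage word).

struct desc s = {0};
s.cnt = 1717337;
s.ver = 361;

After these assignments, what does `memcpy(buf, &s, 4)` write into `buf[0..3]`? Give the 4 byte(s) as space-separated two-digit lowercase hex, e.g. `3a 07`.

34 68 b3 69

cnt (23b) val=1717337 bits=0x1a3459 at bit 9: 0x3468b200
ver (9b) val=361 bits=0x169 at bit 0: 0x3468b369
word = 0x3468b369 → big-endian bytes:
  [0]=0x34  [1]=0x68  [2]=0xb3  [3]=0x69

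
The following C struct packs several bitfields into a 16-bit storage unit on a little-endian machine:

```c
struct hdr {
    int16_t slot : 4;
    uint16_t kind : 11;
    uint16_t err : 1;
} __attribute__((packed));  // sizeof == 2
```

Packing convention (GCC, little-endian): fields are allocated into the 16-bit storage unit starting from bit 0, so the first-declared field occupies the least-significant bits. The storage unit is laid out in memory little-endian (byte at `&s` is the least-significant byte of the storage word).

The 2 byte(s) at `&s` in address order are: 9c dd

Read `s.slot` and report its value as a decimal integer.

-4

[0]=0x9c [1]=0xdd (little-endian) → word 0xdd9c
slot [0+:4] = (word>>0) & 0xf = 12  ←
kind [4+:11] = (word>>4) & 0x7ff = 1497
err [15+:1] = (word>>15) & 0x1 = 1
slot signed 4b, MSB=1: 12 - 16 = -4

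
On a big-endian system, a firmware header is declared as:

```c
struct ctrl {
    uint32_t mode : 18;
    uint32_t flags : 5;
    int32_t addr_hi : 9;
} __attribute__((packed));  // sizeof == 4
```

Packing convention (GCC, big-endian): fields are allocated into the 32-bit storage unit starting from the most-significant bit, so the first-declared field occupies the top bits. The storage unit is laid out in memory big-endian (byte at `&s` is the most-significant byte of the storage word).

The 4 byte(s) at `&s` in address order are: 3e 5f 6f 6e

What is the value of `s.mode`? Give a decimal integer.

63869

[0]=0x3e [1]=0x5f [2]=0x6f [3]=0x6e (big-endian) → word 0x3e5f6f6e
mode [14+:18] = (word>>14) & 0x3ffff = 63869  ←
flags [9+:5] = (word>>9) & 0x1f = 23
addr_hi [0+:9] = (word>>0) & 0x1ff = 366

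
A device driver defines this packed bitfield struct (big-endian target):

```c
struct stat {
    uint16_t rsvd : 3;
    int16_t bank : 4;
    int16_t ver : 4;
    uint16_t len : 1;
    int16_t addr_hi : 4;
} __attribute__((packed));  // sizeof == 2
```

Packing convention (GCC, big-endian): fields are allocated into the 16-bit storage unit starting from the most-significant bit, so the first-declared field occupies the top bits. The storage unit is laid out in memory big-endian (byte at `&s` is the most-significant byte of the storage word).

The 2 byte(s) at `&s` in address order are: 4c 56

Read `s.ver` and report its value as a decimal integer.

2

[0]=0x4c [1]=0x56 (big-endian) → word 0x4c56
rsvd:3 @ bit 13 → (0x4c56>>13)&0x7 = 0x2
bank:4 @ bit 9 → (0x4c56>>9)&0xf = 0x6
ver:4 @ bit 5 → (0x4c56>>5)&0xf = 0x2  ←
len:1 @ bit 4 → (0x4c56>>4)&0x1 = 0x1
addr_hi:4 @ bit 0 → (0x4c56>>0)&0xf = 0x6
ver signed 4b, MSB=0: value = 2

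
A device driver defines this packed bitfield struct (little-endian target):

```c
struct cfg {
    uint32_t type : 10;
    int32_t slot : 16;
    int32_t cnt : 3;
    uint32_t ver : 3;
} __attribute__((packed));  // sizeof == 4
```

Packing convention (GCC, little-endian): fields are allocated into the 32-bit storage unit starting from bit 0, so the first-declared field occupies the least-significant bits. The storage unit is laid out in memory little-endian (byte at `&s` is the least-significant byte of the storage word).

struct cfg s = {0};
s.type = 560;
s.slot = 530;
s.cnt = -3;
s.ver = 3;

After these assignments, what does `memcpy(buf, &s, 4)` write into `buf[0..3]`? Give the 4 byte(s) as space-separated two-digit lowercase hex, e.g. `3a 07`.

[0+:10] type=560 & 0x3ff = 0x230; word=0x00000230
[10+:16] slot=530 & 0xffff = 0x212; word=0x00084a30
[26+:3] cnt=-3 & 0x7 = 0x5; word=0x14084a30
[29+:3] ver=3 & 0x7 = 0x3; word=0x74084a30
word = 0x74084a30 → little-endian bytes:
  [0]=0x30  [1]=0x4a  [2]=0x08  [3]=0x74

30 4a 08 74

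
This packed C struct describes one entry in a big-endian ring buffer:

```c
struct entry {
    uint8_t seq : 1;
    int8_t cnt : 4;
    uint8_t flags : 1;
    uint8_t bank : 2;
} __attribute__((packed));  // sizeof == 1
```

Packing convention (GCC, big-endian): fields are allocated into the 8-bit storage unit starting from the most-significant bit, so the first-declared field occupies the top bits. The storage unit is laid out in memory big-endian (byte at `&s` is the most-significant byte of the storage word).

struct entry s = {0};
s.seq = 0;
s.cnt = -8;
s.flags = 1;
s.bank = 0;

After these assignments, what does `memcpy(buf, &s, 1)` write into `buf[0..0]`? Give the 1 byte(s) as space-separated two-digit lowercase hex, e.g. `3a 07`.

44

[7+:1] seq=0 & 0x1 = 0x0; word=0x00
[3+:4] cnt=-8 & 0xf = 0x8; word=0x40
[2+:1] flags=1 & 0x1 = 0x1; word=0x44
[0+:2] bank=0 & 0x3 = 0x0; word=0x44
word = 0x44 → big-endian bytes:
  [0]=0x44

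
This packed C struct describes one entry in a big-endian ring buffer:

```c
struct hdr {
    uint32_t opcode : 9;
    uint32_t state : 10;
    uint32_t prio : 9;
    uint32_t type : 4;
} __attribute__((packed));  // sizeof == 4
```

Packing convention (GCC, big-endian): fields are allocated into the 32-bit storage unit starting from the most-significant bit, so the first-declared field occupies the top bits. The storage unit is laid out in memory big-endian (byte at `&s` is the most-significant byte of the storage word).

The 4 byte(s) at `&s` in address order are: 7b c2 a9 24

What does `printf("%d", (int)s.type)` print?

4

[0]=0x7b [1]=0xc2 [2]=0xa9 [3]=0x24 (big-endian) → word 0x7bc2a924
opcode:9 @ bit 23 → (0x7bc2a924>>23)&0x1ff = 0xf7
state:10 @ bit 13 → (0x7bc2a924>>13)&0x3ff = 0x215
prio:9 @ bit 4 → (0x7bc2a924>>4)&0x1ff = 0x92
type:4 @ bit 0 → (0x7bc2a924>>0)&0xf = 0x4  ←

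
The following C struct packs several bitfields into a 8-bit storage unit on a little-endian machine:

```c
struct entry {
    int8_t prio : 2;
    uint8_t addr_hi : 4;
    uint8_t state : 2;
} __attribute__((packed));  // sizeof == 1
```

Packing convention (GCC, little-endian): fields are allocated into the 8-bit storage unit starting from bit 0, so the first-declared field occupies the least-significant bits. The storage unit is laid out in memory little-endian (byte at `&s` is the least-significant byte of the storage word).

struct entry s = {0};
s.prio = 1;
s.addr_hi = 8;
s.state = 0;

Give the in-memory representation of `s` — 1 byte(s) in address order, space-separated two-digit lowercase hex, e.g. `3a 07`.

21

prio:2 = 1 → 0x1 << 0 → word 0x01
addr_hi:4 = 8 → 0x8 << 2 → word 0x21
state:2 = 0 → 0x0 << 6 → word 0x21
word = 0x21 → little-endian bytes:
  [0]=0x21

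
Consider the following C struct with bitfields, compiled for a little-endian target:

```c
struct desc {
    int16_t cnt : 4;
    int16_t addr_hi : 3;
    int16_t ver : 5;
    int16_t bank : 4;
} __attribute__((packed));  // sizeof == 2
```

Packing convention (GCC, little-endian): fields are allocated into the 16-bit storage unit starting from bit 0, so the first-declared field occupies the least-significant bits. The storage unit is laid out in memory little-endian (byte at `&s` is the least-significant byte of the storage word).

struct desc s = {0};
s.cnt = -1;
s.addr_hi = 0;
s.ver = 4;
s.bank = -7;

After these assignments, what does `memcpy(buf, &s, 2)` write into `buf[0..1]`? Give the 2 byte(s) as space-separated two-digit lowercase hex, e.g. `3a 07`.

0f 92

[0+:4] cnt=-1 & 0xf = 0xf; word=0x000f
[4+:3] addr_hi=0 & 0x7 = 0x0; word=0x000f
[7+:5] ver=4 & 0x1f = 0x4; word=0x020f
[12+:4] bank=-7 & 0xf = 0x9; word=0x920f
word = 0x920f → little-endian bytes:
  [0]=0x0f  [1]=0x92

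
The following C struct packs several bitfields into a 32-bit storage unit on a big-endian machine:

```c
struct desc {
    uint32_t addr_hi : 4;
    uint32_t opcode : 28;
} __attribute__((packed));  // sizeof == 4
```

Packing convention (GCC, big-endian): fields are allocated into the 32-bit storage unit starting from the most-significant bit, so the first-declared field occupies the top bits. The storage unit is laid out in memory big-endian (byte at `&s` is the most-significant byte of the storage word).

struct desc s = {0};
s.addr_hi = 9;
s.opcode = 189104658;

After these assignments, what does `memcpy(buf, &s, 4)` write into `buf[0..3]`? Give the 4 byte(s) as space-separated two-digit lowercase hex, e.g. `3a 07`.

9b 45 82 12

[28+:4] addr_hi=9 & 0xf = 0x9; word=0x90000000
[0+:28] opcode=189104658 & 0xfffffff = 0xb458212; word=0x9b458212
word = 0x9b458212 → big-endian bytes:
  [0]=0x9b  [1]=0x45  [2]=0x82  [3]=0x12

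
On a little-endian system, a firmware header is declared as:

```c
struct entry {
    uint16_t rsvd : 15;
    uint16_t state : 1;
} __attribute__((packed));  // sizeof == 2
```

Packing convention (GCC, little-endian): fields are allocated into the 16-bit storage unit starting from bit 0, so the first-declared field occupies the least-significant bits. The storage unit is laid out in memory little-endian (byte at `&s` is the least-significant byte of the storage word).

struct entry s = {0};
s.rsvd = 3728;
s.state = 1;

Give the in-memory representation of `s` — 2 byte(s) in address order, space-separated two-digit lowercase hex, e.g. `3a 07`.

rsvd:15 = 3728 → 0xe90 << 0 → word 0x0e90
state:1 = 1 → 0x1 << 15 → word 0x8e90
word = 0x8e90 → little-endian bytes:
  [0]=0x90  [1]=0x8e

90 8e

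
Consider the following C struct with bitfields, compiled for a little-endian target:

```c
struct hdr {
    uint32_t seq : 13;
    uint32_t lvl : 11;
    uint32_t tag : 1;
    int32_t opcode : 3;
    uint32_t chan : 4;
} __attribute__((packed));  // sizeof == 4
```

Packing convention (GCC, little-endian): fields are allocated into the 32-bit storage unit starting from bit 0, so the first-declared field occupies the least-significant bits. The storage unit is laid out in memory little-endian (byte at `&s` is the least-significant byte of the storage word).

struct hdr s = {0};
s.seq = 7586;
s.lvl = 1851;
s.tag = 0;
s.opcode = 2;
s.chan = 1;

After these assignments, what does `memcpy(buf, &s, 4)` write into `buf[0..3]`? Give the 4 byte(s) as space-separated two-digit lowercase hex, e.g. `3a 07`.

[0+:13] seq=7586 & 0x1fff = 0x1da2; word=0x00001da2
[13+:11] lvl=1851 & 0x7ff = 0x73b; word=0x00e77da2
[24+:1] tag=0 & 0x1 = 0x0; word=0x00e77da2
[25+:3] opcode=2 & 0x7 = 0x2; word=0x04e77da2
[28+:4] chan=1 & 0xf = 0x1; word=0x14e77da2
word = 0x14e77da2 → little-endian bytes:
  [0]=0xa2  [1]=0x7d  [2]=0xe7  [3]=0x14

a2 7d e7 14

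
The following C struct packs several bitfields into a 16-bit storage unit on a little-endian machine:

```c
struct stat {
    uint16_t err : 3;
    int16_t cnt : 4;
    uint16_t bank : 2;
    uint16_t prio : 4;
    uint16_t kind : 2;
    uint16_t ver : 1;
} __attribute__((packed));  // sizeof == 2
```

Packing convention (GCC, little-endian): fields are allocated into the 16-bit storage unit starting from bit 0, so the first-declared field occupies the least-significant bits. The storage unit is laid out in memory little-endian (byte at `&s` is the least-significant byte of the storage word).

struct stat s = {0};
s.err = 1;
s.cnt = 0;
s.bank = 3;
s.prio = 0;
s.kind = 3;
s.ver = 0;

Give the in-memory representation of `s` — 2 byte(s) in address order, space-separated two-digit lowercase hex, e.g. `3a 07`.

81 61

[0+:3] err=1 & 0x7 = 0x1; word=0x0001
[3+:4] cnt=0 & 0xf = 0x0; word=0x0001
[7+:2] bank=3 & 0x3 = 0x3; word=0x0181
[9+:4] prio=0 & 0xf = 0x0; word=0x0181
[13+:2] kind=3 & 0x3 = 0x3; word=0x6181
[15+:1] ver=0 & 0x1 = 0x0; word=0x6181
word = 0x6181 → little-endian bytes:
  [0]=0x81  [1]=0x61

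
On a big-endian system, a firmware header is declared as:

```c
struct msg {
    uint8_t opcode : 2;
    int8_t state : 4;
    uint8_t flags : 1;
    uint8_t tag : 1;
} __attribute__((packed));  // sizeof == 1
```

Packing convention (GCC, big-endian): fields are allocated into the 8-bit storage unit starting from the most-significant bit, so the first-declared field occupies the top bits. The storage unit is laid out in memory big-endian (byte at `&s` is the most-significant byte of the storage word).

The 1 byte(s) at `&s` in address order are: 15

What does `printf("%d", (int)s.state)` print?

5

[0]=0x15 (big-endian) → word 0x15
opcode [6+:2] = (word>>6) & 0x3 = 0
state [2+:4] = (word>>2) & 0xf = 5  ←
flags [1+:1] = (word>>1) & 0x1 = 0
tag [0+:1] = (word>>0) & 0x1 = 1
state signed 4b, MSB=0: value = 5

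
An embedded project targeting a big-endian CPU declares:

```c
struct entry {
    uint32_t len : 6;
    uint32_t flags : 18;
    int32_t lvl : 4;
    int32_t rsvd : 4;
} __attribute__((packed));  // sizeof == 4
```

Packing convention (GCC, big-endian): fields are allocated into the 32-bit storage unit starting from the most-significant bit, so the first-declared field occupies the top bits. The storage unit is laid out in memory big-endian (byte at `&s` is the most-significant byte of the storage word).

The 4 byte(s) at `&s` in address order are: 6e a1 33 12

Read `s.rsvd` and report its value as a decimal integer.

[0]=0x6e [1]=0xa1 [2]=0x33 [3]=0x12 (big-endian) → word 0x6ea13312
len:6 @ bit 26 → (0x6ea13312>>26)&0x3f = 0x1b
flags:18 @ bit 8 → (0x6ea13312>>8)&0x3ffff = 0x2a133
lvl:4 @ bit 4 → (0x6ea13312>>4)&0xf = 0x1
rsvd:4 @ bit 0 → (0x6ea13312>>0)&0xf = 0x2  ←
rsvd signed 4b, MSB=0: value = 2

2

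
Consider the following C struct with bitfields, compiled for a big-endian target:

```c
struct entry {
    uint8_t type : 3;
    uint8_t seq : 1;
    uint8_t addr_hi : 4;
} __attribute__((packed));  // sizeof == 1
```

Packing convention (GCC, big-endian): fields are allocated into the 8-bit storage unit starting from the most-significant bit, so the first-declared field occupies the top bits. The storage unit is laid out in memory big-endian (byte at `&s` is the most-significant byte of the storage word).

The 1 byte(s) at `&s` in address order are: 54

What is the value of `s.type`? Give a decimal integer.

2

[0]=0x54 (big-endian) → word 0x54
type:3 @ bit 5 → (0x54>>5)&0x7 = 0x2  ←
seq:1 @ bit 4 → (0x54>>4)&0x1 = 0x1
addr_hi:4 @ bit 0 → (0x54>>0)&0xf = 0x4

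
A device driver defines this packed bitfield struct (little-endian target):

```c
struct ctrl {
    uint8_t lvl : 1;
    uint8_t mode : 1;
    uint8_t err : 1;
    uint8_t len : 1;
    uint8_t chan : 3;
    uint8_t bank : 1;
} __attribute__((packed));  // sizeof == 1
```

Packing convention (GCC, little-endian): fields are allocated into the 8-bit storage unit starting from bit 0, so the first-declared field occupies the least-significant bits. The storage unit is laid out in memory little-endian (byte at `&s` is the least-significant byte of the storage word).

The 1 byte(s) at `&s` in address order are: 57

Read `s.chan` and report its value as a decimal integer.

5

[0]=0x57 (little-endian) → word 0x57
lvl [0+:1] = (word>>0) & 0x1 = 1
mode [1+:1] = (word>>1) & 0x1 = 1
err [2+:1] = (word>>2) & 0x1 = 1
len [3+:1] = (word>>3) & 0x1 = 0
chan [4+:3] = (word>>4) & 0x7 = 5  ←
bank [7+:1] = (word>>7) & 0x1 = 0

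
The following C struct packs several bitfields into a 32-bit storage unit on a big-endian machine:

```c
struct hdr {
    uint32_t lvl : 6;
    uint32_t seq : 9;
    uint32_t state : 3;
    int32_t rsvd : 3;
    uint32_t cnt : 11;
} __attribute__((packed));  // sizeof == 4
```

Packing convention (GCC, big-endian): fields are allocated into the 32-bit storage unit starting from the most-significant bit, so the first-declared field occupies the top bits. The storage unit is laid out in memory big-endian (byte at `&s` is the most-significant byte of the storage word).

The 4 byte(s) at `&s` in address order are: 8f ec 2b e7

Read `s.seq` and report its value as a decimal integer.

502

[0]=0x8f [1]=0xec [2]=0x2b [3]=0xe7 (big-endian) → word 0x8fec2be7
lvl:6 @ bit 26 → (0x8fec2be7>>26)&0x3f = 0x23
seq:9 @ bit 17 → (0x8fec2be7>>17)&0x1ff = 0x1f6  ←
state:3 @ bit 14 → (0x8fec2be7>>14)&0x7 = 0x0
rsvd:3 @ bit 11 → (0x8fec2be7>>11)&0x7 = 0x5
cnt:11 @ bit 0 → (0x8fec2be7>>0)&0x7ff = 0x3e7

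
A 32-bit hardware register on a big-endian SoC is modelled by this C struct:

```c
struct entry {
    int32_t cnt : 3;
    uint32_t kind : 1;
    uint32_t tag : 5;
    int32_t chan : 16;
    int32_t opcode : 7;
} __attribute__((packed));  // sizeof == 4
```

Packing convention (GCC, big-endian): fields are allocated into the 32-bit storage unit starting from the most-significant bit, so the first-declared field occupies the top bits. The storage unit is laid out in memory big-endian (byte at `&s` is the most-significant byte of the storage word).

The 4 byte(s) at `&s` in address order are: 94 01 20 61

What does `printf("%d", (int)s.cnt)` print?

-4

[0]=0x94 [1]=0x01 [2]=0x20 [3]=0x61 (big-endian) → word 0x94012061
cnt:3 @ bit 29 → (0x94012061>>29)&0x7 = 0x4  ←
kind:1 @ bit 28 → (0x94012061>>28)&0x1 = 0x1
tag:5 @ bit 23 → (0x94012061>>23)&0x1f = 0x8
chan:16 @ bit 7 → (0x94012061>>7)&0xffff = 0x240
opcode:7 @ bit 0 → (0x94012061>>0)&0x7f = 0x61
cnt signed 3b, MSB=1: 4 - 8 = -4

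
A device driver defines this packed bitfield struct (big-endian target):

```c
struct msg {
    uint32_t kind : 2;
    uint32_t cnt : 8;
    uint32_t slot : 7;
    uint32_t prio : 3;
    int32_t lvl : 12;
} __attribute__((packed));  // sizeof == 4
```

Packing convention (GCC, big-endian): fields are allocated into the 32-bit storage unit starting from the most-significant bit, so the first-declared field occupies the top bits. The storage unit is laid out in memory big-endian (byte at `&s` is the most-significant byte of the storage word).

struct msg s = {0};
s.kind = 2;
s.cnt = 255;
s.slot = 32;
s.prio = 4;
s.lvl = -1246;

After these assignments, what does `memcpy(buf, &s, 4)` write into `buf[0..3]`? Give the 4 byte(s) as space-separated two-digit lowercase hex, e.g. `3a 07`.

kind:2 = 2 → 0x2 << 30 → word 0x80000000
cnt:8 = 255 → 0xff << 22 → word 0xbfc00000
slot:7 = 32 → 0x20 << 15 → word 0xbfd00000
prio:3 = 4 → 0x4 << 12 → word 0xbfd04000
lvl:12 = -1246 → 0xb22 << 0 → word 0xbfd04b22
word = 0xbfd04b22 → big-endian bytes:
  [0]=0xbf  [1]=0xd0  [2]=0x4b  [3]=0x22

bf d0 4b 22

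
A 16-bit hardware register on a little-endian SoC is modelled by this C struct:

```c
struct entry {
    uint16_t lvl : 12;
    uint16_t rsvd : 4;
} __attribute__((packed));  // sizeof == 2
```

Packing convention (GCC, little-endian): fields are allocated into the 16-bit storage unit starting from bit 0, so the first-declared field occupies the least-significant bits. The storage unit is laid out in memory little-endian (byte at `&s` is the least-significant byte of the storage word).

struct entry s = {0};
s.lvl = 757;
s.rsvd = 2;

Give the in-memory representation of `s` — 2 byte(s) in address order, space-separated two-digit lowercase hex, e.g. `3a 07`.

[0+:12] lvl=757 & 0xfff = 0x2f5; word=0x02f5
[12+:4] rsvd=2 & 0xf = 0x2; word=0x22f5
word = 0x22f5 → little-endian bytes:
  [0]=0xf5  [1]=0x22

f5 22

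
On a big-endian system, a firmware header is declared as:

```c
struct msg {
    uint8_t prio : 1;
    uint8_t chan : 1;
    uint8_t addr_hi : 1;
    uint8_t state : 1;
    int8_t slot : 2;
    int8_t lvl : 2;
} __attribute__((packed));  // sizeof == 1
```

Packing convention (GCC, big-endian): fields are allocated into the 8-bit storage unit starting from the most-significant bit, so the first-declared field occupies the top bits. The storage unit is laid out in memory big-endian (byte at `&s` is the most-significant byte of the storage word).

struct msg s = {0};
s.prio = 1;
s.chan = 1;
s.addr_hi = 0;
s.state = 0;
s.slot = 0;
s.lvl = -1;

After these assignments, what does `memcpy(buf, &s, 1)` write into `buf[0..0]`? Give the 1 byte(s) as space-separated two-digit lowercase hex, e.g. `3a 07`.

c3

prio:1 = 1 → 0x1 << 7 → word 0x80
chan:1 = 1 → 0x1 << 6 → word 0xc0
addr_hi:1 = 0 → 0x0 << 5 → word 0xc0
state:1 = 0 → 0x0 << 4 → word 0xc0
slot:2 = 0 → 0x0 << 2 → word 0xc0
lvl:2 = -1 → 0x3 << 0 → word 0xc3
word = 0xc3 → big-endian bytes:
  [0]=0xc3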